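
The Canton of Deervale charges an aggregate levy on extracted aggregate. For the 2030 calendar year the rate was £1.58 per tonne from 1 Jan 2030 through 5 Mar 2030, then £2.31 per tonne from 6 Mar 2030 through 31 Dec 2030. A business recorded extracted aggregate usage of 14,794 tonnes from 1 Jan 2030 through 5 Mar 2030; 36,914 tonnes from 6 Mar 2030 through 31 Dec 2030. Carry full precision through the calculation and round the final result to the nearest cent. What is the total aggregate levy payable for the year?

1 Jan – 5 Mar 2030: 14,794 tonnes at £1.58/tonne → £23374.52
6 Mar – 31 Dec 2030: 36,914 tonnes at £2.31/tonne → £85271.34

£108645.86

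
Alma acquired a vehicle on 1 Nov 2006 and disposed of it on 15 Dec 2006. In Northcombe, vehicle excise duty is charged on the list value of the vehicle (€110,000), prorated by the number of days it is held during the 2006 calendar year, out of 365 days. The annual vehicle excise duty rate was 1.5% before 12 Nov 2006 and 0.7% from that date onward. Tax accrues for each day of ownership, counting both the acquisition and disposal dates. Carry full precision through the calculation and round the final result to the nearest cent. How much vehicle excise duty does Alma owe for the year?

1 Nov – 11 Nov 2006: 11 days at 1.5% → €110,000 × 1.5% × 11/365 = €49.7260
12 Nov – 15 Dec 2006: 34 days at 0.7% → €110,000 × 0.7% × 34/365 = €71.7260
Total = €121.4521

€121.45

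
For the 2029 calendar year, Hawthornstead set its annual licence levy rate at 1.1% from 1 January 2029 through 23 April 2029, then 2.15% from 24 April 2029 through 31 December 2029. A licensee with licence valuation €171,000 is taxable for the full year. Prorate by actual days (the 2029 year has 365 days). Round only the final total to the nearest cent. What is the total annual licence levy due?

1 January – 23 April 2029: 113 days at 1.1% → €171,000 × 1.1% × 113/365 = €582.3370
24 April – 31 December 2029: 252 days at 2.15% → €171,000 × 2.15% × 252/365 = €2,538.2959
Total = €3,120.6329

€3,120.63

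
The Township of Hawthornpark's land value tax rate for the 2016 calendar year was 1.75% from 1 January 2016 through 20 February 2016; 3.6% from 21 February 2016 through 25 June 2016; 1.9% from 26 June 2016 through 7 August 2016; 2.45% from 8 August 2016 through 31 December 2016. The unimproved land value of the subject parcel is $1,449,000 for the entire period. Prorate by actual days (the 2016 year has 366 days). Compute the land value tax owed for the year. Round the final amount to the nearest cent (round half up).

1 January – 20 February 2016: 51 days at 1.75% → $1,449,000 × 1.75% × 51/366 = $3,533.4221
21 February – 25 June 2016: 126 days at 3.6% → $1,449,000 × 3.6% × 126/366 = $17,958.0984
26 June – 7 August 2016: 43 days at 1.9% → $1,449,000 × 1.9% × 43/366 = $3,234.5164
8 August – 31 December 2016: 146 days at 2.45% → $1,449,000 × 2.45% × 146/366 = $14,161.4016
Total = $38,887.4385

$38,887.44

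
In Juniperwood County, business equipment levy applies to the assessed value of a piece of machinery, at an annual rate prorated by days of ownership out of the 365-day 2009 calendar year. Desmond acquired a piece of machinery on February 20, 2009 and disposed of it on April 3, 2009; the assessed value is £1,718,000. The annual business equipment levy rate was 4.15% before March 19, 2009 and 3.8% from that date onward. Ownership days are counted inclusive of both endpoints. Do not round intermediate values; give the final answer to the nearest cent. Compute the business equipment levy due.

February 20 – March 18, 2009: 27 days at 4.15% → £1,718,000 × 4.15% × 27/365 = £5,274.0247
March 19 – April 3, 2009: 16 days at 3.8% → £1,718,000 × 3.8% × 16/365 = £2,861.7644
Total = £8,135.7890

£8,135.79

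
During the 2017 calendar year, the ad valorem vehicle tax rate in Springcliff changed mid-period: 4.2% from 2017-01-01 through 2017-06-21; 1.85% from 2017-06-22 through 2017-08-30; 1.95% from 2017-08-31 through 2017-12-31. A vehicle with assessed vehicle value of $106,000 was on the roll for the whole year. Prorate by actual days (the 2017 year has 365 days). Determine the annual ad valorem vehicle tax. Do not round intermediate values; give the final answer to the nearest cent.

2017-01-01 to 2017-06-21: 172 days at 4.2% → $106,000 × 4.2% × 172/365 = $2,097.9288
2017-06-22 to 2017-08-30: 70 days at 1.85% → $106,000 × 1.85% × 70/365 = $376.0822
2017-08-31 to 2017-12-31: 123 days at 1.95% → $106,000 × 1.95% × 123/365 = $696.5507
Total = $3,170.5616

$3,170.56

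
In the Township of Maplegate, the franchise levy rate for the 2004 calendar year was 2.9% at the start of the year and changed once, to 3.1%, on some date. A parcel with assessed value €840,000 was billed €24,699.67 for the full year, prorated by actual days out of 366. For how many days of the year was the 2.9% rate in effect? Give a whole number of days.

292 days

Let d = days at the first rate; then 366 − d days at the second rate.
€840,000 × [2.9%·d + 3.1%·(366−d)] / 366 = €24,699.67
Solving gives d = 292, so the new rate took effect on 19 October 2004.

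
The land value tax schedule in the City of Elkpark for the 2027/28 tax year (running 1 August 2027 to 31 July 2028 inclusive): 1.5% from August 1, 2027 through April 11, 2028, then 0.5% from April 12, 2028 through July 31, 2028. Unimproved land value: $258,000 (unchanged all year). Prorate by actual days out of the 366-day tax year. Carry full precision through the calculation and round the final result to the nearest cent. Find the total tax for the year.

$3,087.54

August 1, 2027 – April 11, 2028: 255 days at 1.5% → $258,000 × 1.5% × 255/366 = $2,696.3115
April 12 – July 31, 2028: 111 days at 0.5% → $258,000 × 0.5% × 111/366 = $391.2295
Total = $3,087.5410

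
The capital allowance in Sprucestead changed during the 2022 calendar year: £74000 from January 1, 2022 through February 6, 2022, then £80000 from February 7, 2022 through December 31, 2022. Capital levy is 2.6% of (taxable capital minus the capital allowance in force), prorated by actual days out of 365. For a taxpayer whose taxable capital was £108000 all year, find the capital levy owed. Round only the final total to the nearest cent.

January 1 – February 6, 2022: 37 days, exemption £74000 → (£108000 − £74000) × 2.6% × 37/365 = £89.6110
February 7 – December 31, 2022: 328 days, exemption £80000 → (£108000 − £80000) × 2.6% × 328/365 = £654.2027
Total = £743.8137

£743.81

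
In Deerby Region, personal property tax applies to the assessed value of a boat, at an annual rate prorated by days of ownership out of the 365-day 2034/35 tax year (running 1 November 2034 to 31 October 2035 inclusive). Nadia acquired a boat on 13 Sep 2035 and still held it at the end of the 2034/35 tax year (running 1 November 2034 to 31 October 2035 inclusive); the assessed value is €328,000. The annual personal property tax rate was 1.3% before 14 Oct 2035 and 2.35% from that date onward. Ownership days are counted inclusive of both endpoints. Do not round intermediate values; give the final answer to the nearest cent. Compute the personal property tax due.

€742.27

13 Sep – 13 Oct 2035: 31 days at 1.3% → €328,000 × 1.3% × 31/365 = €362.1479
14 Oct – 31 Oct 2035: 18 days at 2.35% → €328,000 × 2.35% × 18/365 = €380.1205
Total = €742.2685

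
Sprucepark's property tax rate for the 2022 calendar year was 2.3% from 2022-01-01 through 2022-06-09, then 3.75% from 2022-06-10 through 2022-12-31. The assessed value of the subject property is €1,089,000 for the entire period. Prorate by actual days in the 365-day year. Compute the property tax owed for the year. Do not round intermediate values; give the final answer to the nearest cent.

€33,915.64

2022-01-01 to 2022-06-09: 160 days at 2.3% → €1,089,000 × 2.3% × 160/365 = €10,979.5068
2022-06-10 to 2022-12-31: 205 days at 3.75% → €1,089,000 × 3.75% × 205/365 = €22,936.1301
Total = €33,915.6370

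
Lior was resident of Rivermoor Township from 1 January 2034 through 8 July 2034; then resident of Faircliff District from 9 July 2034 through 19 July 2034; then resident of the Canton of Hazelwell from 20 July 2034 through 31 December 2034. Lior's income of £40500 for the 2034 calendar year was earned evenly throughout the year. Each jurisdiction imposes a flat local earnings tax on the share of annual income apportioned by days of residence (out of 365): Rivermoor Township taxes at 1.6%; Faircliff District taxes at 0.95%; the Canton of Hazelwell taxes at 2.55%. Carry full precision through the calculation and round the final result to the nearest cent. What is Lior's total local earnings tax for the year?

Rivermoor Township, 1 January – 8 July 2034: 189 days → £40500 × 1.6% × 189/365 = £335.5397
Faircliff District, 9 July – 19 July 2034: 11 days → £40500 × 0.95% × 11/365 = £11.5952
The Canton of Hazelwell, 20 July – 31 December 2034: 165 days → £40500 × 2.55% × 165/365 = £466.8596
Total = £813.9945

£813.99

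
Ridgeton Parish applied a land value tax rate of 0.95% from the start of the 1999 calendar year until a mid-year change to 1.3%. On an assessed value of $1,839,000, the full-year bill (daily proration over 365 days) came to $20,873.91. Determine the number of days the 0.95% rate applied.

172 days

Let d = days at the first rate; then 365 − d days at the second rate.
$1,839,000 × [0.95%·d + 1.3%·(365−d)] / 365 = $20,873.91
Solving gives d = 172, so the new rate took effect on 22 June 1999.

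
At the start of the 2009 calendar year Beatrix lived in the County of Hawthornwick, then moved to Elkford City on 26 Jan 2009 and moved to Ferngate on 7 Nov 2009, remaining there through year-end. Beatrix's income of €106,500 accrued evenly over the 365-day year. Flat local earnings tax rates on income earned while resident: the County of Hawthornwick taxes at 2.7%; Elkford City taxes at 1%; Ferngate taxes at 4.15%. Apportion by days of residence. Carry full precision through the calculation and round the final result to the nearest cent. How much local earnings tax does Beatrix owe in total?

The County of Hawthornwick, 1 Jan – 25 Jan 2009: 25 days → €106,500 × 2.7% × 25/365 = €196.9521
Elkford City, 26 Jan – 6 Nov 2009: 285 days → €106,500 × 1% × 285/365 = €831.5753
Ferngate, 7 Nov – 31 Dec 2009: 55 days → €106,500 × 4.15% × 55/365 = €665.9897
Total = €1,694.5171

€1,694.52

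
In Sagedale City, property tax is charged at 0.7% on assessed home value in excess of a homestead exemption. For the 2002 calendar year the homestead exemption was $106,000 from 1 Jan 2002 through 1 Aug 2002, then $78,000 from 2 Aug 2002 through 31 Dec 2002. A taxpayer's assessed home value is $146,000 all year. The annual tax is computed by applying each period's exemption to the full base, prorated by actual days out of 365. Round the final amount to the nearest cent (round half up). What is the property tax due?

1 Jan – 1 Aug 2002: 213 days, exemption $106,000 → ($146,000 − $106,000) × 0.7% × 213/365 = $163.3973
2 Aug – 31 Dec 2002: 152 days, exemption $78,000 → ($146,000 − $78,000) × 0.7% × 152/365 = $198.2247
Total = $361.6219

$361.62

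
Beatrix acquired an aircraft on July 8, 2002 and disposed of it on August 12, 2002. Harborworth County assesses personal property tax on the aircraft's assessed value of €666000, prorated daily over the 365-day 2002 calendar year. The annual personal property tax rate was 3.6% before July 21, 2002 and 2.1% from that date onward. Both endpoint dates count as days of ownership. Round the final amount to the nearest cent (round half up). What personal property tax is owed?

€1735.25

July 8 – July 20, 2002: 13 days at 3.6% → €666000 × 3.6% × 13/365 = €853.9397
July 21 – August 12, 2002: 23 days at 2.1% → €666000 × 2.1% × 23/365 = €881.3096
Total = €1735.2493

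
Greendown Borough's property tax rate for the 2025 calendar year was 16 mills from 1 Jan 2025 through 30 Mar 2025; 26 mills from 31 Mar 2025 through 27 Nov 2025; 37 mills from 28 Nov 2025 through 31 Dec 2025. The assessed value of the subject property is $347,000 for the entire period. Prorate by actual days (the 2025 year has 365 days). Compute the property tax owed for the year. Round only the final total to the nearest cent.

1 Jan – 30 Mar 2025: 89 days at 16 mills → $347,000 × 1.6% × 89/365 = $1,353.7753
31 Mar – 27 Nov 2025: 242 days at 26 mills → $347,000 × 2.6% × 242/365 = $5,981.7096
28 Nov – 31 Dec 2025: 34 days at 37 mills → $347,000 × 3.7% × 34/365 = $1,195.9616
Total = $8,531.4466

$8,531.45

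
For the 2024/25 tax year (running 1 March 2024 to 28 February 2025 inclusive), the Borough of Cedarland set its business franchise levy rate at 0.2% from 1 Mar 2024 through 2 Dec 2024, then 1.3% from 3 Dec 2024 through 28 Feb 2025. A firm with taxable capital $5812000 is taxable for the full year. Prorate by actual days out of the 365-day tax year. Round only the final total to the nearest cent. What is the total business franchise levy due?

$27037.74

1 Mar – 2 Dec 2024: 277 days at 0.2% → $5812000 × 0.2% × 277/365 = $8821.5014
3 Dec 2024 – 28 Feb 2025: 88 days at 1.3% → $5812000 × 1.3% × 88/365 = $18216.2411
Total = $27037.7425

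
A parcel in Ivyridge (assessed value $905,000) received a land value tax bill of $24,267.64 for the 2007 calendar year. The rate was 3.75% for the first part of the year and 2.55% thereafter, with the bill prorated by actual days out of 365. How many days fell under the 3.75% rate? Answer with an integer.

Let d = days at the first rate; then 365 − d days at the second rate.
$905,000 × [3.75%·d + 2.55%·(365−d)] / 365 = $24,267.64
Solving gives d = 40, so the new rate took effect on February 10, 2007.

40 days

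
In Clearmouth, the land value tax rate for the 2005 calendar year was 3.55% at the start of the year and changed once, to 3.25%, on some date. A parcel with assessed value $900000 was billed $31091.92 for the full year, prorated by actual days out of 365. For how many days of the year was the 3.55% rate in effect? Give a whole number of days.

Let d = days at the first rate; then 365 − d days at the second rate.
$900000 × [3.55%·d + 3.25%·(365−d)] / 365 = $31091.92
Solving gives d = 249, so the new rate took effect on September 7, 2005.

249 days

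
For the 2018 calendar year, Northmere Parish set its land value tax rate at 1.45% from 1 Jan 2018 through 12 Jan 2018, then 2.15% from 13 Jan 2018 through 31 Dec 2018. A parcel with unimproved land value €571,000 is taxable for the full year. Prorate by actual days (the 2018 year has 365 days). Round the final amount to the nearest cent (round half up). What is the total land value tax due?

1 Jan – 12 Jan 2018: 12 days at 1.45% → €571,000 × 1.45% × 12/365 = €272.2027
13 Jan – 31 Dec 2018: 353 days at 2.15% → €571,000 × 2.15% × 353/365 = €11,872.8890
Total = €12,145.0918

€12,145.09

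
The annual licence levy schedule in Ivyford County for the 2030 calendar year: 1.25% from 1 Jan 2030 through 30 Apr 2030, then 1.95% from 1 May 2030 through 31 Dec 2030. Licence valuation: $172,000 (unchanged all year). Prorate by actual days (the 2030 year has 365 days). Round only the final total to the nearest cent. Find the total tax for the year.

$2,958.16

1 Jan – 30 Apr 2030: 120 days at 1.25% → $172,000 × 1.25% × 120/365 = $706.8493
1 May – 31 Dec 2030: 245 days at 1.95% → $172,000 × 1.95% × 245/365 = $2,251.3151
Total = $2,958.1644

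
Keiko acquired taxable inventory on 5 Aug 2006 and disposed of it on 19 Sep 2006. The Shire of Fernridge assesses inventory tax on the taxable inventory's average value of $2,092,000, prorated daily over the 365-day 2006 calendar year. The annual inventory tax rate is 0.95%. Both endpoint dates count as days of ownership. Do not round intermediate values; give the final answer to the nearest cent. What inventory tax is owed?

Days held (5 Aug – 19 Sep 2006): 46 out of 365
Tax = $2,092,000 × 0.95% × 46/365 = $2,504.6685

$2,504.67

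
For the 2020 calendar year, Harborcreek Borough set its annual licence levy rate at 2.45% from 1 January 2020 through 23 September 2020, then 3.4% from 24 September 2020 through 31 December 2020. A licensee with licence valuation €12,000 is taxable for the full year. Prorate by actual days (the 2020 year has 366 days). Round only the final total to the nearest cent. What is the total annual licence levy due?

1 January – 23 September 2020: 267 days at 2.45% → €12,000 × 2.45% × 267/366 = €214.4754
24 September – 31 December 2020: 99 days at 3.4% → €12,000 × 3.4% × 99/366 = €110.3607
Total = €324.8361

€324.84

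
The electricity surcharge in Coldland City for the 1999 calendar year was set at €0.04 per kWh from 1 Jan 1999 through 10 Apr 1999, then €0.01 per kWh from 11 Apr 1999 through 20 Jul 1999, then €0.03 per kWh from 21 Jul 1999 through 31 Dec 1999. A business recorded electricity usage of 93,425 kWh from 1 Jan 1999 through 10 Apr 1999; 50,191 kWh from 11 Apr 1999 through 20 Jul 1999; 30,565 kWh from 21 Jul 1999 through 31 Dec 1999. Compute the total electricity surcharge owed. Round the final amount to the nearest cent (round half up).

1 Jan – 10 Apr 1999: 93,425 kWh at €0.04/kWh → €3,737.00
11 Apr – 20 Jul 1999: 50,191 kWh at €0.01/kWh → €501.91
21 Jul – 31 Dec 1999: 30,565 kWh at €0.03/kWh → €916.95

€5,155.86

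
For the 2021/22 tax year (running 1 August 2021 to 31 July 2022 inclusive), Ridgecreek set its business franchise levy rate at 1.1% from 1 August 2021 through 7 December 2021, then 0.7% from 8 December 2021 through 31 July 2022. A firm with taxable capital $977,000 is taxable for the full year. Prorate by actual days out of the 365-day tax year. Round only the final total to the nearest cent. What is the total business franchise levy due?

1 August – 7 December 2021: 129 days at 1.1% → $977,000 × 1.1% × 129/365 = $3,798.2548
8 December 2021 – 31 July 2022: 236 days at 0.7% → $977,000 × 0.7% × 236/365 = $4,421.9288
Total = $8,220.1836

$8,220.18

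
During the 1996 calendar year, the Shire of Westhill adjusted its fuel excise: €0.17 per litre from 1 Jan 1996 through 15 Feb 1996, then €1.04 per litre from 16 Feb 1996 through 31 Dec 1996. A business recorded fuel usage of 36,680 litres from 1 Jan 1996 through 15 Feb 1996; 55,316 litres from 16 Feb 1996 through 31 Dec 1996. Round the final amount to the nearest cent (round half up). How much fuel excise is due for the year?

€63,764.24

1 Jan – 15 Feb 1996: 36,680 litres at €0.17/litre → €6,235.60
16 Feb – 31 Dec 1996: 55,316 litres at €1.04/litre → €57,528.64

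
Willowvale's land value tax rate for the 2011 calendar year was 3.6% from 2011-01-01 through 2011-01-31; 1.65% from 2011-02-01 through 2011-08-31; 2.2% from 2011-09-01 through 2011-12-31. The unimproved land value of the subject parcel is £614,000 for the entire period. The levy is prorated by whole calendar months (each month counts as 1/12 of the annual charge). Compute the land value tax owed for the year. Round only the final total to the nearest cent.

2011-01-01 to 2011-01-31: 1 month at 3.6% → £614,000 × 3.6% × 1/12 = £1,842.0000
2011-02-01 to 2011-08-31: 7 months at 1.65% → £614,000 × 1.65% × 7/12 = £5,909.7500
2011-09-01 to 2011-12-31: 4 months at 2.2% → £614,000 × 2.2% × 4/12 = £4,502.6667
Total = £12,254.4167

£12,254.42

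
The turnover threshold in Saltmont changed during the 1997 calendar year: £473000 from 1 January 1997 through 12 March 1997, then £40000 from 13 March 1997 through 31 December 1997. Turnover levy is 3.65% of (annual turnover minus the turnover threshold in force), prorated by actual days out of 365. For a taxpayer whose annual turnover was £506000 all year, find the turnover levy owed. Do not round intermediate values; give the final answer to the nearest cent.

1 January – 12 March 1997: 71 days, exemption £473000 → (£506000 − £473000) × 3.65% × 71/365 = £234.3000
13 March – 31 December 1997: 294 days, exemption £40000 → (£506000 − £40000) × 3.65% × 294/365 = £13700.4000
Total = £13934.7000

£13934.70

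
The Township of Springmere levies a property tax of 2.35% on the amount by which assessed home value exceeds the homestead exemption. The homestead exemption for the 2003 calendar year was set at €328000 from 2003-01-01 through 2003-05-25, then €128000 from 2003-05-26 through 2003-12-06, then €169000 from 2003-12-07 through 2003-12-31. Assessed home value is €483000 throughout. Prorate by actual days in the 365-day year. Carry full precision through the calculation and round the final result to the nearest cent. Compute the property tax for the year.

2003-01-01 to 2003-05-25: 145 days, exemption €328000 → (€483000 − €328000) × 2.35% × 145/365 = €1447.0205
2003-05-26 to 2003-12-06: 195 days, exemption €128000 → (€483000 − €128000) × 2.35% × 195/365 = €4456.9521
2003-12-07 to 2003-12-31: 25 days, exemption €169000 → (€483000 − €169000) × 2.35% × 25/365 = €505.4110
Total = €6409.3836

€6409.38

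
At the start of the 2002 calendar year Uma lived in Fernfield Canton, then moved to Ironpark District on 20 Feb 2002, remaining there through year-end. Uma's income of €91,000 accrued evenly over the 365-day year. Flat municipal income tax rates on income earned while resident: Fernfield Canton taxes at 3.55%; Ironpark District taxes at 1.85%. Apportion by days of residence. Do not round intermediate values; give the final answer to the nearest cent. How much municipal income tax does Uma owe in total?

Fernfield Canton, 1 Jan – 19 Feb 2002: 50 days → €91,000 × 3.55% × 50/365 = €442.5342
Ironpark District, 20 Feb – 31 Dec 2002: 315 days → €91,000 × 1.85% × 315/365 = €1,452.8836
Total = €1,895.4178

€1,895.42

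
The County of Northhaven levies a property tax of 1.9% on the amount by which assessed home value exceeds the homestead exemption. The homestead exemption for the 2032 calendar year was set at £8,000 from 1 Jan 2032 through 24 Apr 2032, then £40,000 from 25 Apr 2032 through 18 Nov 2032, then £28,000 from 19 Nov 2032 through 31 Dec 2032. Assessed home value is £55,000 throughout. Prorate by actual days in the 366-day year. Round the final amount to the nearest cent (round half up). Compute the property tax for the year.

£502.83

1 Jan – 24 Apr 2032: 115 days, exemption £8,000 → (£55,000 − £8,000) × 1.9% × 115/366 = £280.5874
25 Apr – 18 Nov 2032: 208 days, exemption £40,000 → (£55,000 − £40,000) × 1.9% × 208/366 = £161.9672
19 Nov – 31 Dec 2032: 43 days, exemption £28,000 → (£55,000 − £28,000) × 1.9% × 43/366 = £60.2705
Total = £502.8251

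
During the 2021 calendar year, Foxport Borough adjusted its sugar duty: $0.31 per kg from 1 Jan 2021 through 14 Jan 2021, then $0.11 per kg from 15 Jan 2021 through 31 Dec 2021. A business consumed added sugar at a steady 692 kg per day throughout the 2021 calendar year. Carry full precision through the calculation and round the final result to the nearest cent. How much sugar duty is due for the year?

1 Jan – 14 Jan 2021: 14 days × 692 kg/day = 9,688 kg at $0.31/kg → $3,003.28
15 Jan – 31 Dec 2021: 351 days × 692 kg/day = 242,892 kg at $0.11/kg → $26,718.12

$29,721.40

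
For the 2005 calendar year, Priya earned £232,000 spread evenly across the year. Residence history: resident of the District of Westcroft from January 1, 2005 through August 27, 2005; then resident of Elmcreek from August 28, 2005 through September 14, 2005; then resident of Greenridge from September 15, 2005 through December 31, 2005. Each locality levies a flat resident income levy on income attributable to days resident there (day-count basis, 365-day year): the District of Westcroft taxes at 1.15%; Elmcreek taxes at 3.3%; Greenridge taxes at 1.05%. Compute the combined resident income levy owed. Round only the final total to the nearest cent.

£2,845.34

The District of Westcroft, January 1 – August 27, 2005: 239 days → £232,000 × 1.15% × 239/365 = £1,746.9918
Elmcreek, August 28 – September 14, 2005: 18 days → £232,000 × 3.3% × 18/365 = £377.5562
Greenridge, September 15 – December 31, 2005: 108 days → £232,000 × 1.05% × 108/365 = £720.7890
Total = £2,845.3370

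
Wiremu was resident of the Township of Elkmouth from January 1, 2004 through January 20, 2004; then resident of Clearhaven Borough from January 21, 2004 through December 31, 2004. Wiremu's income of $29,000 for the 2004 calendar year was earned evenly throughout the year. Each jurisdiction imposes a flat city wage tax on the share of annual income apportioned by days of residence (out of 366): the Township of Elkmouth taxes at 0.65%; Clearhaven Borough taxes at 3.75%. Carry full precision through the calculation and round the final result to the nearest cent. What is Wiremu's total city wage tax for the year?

$1,038.37

The Township of Elkmouth, January 1 – January 20, 2004: 20 days → $29,000 × 0.65% × 20/366 = $10.3005
Clearhaven Borough, January 21 – December 31, 2004: 346 days → $29,000 × 3.75% × 346/366 = $1,028.0738
Total = $1,038.3743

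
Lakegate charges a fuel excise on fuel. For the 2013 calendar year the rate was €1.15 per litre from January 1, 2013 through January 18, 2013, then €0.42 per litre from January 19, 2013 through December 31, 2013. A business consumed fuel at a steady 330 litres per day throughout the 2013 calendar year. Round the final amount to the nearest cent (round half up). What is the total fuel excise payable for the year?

€54,925.20

January 1 – January 18, 2013: 18 days × 330 litres/day = 5,940 litres at €1.15/litre → €6,831.00
January 19 – December 31, 2013: 347 days × 330 litres/day = 114,510 litres at €0.42/litre → €48,094.20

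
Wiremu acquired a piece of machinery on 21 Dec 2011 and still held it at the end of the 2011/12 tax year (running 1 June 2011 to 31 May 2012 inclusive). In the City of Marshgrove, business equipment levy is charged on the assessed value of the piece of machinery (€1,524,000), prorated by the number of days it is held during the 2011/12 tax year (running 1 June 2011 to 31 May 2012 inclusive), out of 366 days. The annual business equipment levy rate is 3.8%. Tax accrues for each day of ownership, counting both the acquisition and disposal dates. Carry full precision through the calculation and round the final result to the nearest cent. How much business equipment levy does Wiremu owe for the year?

Days held (21 Dec 2011 – 31 May 2012): 163 out of 366
Tax = €1,524,000 × 3.8% × 163/366 = €25,791.4098

€25,791.41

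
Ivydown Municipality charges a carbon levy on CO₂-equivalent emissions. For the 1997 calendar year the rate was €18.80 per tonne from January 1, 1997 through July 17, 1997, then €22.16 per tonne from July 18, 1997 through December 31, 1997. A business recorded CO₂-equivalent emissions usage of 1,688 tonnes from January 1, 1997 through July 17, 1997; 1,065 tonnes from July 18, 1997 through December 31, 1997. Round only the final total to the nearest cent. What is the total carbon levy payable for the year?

January 1 – July 17, 1997: 1,688 tonnes at €18.80/tonne → €31734.40
July 18 – December 31, 1997: 1,065 tonnes at €22.16/tonne → €23600.40

€55334.80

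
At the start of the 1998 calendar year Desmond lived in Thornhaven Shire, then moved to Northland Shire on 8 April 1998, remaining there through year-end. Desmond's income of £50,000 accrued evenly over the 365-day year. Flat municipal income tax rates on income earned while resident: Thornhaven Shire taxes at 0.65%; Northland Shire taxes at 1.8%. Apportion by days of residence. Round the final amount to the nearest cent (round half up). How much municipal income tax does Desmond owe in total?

£747.19

Thornhaven Shire, 1 January – 7 April 1998: 97 days → £50,000 × 0.65% × 97/365 = £86.3699
Northland Shire, 8 April – 31 December 1998: 268 days → £50,000 × 1.8% × 268/365 = £660.8219
Total = £747.1918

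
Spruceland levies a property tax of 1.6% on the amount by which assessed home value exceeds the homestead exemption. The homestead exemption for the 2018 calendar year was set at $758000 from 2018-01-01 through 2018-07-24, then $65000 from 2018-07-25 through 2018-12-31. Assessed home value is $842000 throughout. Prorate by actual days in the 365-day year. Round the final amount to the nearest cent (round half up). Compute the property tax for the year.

2018-01-01 to 2018-07-24: 205 days, exemption $758000 → ($842000 − $758000) × 1.6% × 205/365 = $754.8493
2018-07-25 to 2018-12-31: 160 days, exemption $65000 → ($842000 − $65000) × 1.6% × 160/365 = $5449.6438
Total = $6204.4932

$6204.49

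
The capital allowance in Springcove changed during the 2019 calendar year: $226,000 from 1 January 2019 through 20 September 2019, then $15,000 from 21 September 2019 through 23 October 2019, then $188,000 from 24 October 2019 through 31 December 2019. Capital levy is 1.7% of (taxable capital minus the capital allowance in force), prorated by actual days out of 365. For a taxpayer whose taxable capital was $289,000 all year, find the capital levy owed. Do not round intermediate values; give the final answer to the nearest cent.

$1,517.42

1 January – 20 September 2019: 263 days, exemption $226,000 → ($289,000 − $226,000) × 1.7% × 263/365 = $771.7068
21 September – 23 October 2019: 33 days, exemption $15,000 → ($289,000 − $15,000) × 1.7% × 33/365 = $421.1342
24 October – 31 December 2019: 69 days, exemption $188,000 → ($289,000 − $188,000) × 1.7% × 69/365 = $324.5836
Total = $1,517.4247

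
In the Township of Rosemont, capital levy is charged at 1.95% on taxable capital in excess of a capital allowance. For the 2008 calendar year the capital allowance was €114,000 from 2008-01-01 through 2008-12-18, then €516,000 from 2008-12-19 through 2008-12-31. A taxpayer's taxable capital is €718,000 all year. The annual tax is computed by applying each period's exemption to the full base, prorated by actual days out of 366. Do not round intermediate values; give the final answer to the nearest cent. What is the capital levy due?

2008-01-01 to 2008-12-18: 353 days, exemption €114,000 → (€718,000 − €114,000) × 1.95% × 353/366 = €11,359.6557
2008-12-19 to 2008-12-31: 13 days, exemption €516,000 → (€718,000 − €516,000) × 1.95% × 13/366 = €139.9098
Total = €11,499.5656

€11,499.57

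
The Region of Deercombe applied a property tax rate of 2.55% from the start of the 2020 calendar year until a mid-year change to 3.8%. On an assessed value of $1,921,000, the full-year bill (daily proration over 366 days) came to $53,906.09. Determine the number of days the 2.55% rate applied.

Let d = days at the first rate; then 366 − d days at the second rate.
$1,921,000 × [2.55%·d + 3.8%·(366−d)] / 366 = $53,906.09
Solving gives d = 291, so the new rate took effect on 18 Oct 2020.

291 days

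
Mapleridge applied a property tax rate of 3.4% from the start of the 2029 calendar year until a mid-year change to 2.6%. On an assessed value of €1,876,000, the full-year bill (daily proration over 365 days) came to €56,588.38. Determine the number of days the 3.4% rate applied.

190 days

Let d = days at the first rate; then 365 − d days at the second rate.
€1,876,000 × [3.4%·d + 2.6%·(365−d)] / 365 = €56,588.38
Solving gives d = 190, so the new rate took effect on 10 Jul 2029.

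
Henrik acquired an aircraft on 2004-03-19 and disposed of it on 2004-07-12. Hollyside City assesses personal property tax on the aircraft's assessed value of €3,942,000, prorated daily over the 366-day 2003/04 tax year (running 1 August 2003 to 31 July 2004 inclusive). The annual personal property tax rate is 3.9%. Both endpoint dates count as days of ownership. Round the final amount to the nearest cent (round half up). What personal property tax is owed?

€48,725.70

Days held (2004-03-19 to 2004-07-12): 116 out of 366
Tax = €3,942,000 × 3.9% × 116/366 = €48,725.7049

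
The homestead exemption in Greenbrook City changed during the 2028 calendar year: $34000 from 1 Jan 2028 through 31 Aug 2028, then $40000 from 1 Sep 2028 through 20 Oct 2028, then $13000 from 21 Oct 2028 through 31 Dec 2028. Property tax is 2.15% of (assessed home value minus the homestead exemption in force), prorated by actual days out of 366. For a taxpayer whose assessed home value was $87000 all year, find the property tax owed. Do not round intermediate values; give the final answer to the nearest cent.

$1210.70

1 Jan – 31 Aug 2028: 244 days, exemption $34000 → ($87000 − $34000) × 2.15% × 244/366 = $759.6667
1 Sep – 20 Oct 2028: 50 days, exemption $40000 → ($87000 − $40000) × 2.15% × 50/366 = $138.0464
21 Oct – 31 Dec 2028: 72 days, exemption $13000 → ($87000 − $13000) × 2.15% × 72/366 = $312.9836
Total = $1210.6967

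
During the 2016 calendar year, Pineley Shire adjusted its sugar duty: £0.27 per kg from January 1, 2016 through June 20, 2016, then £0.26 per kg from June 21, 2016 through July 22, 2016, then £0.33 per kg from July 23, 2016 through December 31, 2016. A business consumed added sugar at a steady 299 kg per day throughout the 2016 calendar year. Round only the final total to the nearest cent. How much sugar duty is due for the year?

January 1 – June 20, 2016: 172 days × 299 kg/day = 51,428 kg at £0.27/kg → £13,885.56
June 21 – July 22, 2016: 32 days × 299 kg/day = 9,568 kg at £0.26/kg → £2,487.68
July 23 – December 31, 2016: 162 days × 299 kg/day = 48,438 kg at £0.33/kg → £15,984.54

£32,357.78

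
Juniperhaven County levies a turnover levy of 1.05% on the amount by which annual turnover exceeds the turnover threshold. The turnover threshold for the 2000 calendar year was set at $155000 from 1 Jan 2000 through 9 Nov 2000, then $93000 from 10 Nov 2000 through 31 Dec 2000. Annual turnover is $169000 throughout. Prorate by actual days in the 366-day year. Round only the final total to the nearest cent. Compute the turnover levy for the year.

1 Jan – 9 Nov 2000: 314 days, exemption $155000 → ($169000 − $155000) × 1.05% × 314/366 = $126.1148
10 Nov – 31 Dec 2000: 52 days, exemption $93000 → ($169000 − $93000) × 1.05% × 52/366 = $113.3770
Total = $239.4918

$239.49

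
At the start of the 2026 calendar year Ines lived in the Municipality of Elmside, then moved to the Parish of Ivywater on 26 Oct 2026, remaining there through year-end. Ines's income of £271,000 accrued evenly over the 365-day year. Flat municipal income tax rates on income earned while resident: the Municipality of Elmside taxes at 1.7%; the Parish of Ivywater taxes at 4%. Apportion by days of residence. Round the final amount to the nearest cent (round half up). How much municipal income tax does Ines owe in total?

£5,751.14

The Municipality of Elmside, 1 Jan – 25 Oct 2026: 298 days → £271,000 × 1.7% × 298/365 = £3,761.3315
The Parish of Ivywater, 26 Oct – 31 Dec 2026: 67 days → £271,000 × 4% × 67/365 = £1,989.8082
Total = £5,751.1397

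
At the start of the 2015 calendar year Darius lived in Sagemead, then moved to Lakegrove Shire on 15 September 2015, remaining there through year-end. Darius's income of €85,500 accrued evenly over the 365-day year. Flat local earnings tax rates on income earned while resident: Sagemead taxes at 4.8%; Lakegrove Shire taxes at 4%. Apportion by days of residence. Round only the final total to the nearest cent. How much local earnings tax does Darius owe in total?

€3,901.61

Sagemead, 1 January – 14 September 2015: 257 days → €85,500 × 4.8% × 257/365 = €2,889.6658
Lakegrove Shire, 15 September – 31 December 2015: 108 days → €85,500 × 4% × 108/365 = €1,011.9452
Total = €3,901.6110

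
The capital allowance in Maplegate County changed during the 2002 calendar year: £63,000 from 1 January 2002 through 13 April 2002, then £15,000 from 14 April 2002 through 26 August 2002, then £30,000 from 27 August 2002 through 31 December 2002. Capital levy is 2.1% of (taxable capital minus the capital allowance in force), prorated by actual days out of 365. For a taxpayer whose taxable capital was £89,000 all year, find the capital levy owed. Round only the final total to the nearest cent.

£1,159.95

1 January – 13 April 2002: 103 days, exemption £63,000 → (£89,000 − £63,000) × 2.1% × 103/365 = £154.0767
14 April – 26 August 2002: 135 days, exemption £15,000 → (£89,000 − £15,000) × 2.1% × 135/365 = £574.7671
27 August – 31 December 2002: 127 days, exemption £30,000 → (£89,000 − £30,000) × 2.1% × 127/365 = £431.1041
Total = £1,159.9479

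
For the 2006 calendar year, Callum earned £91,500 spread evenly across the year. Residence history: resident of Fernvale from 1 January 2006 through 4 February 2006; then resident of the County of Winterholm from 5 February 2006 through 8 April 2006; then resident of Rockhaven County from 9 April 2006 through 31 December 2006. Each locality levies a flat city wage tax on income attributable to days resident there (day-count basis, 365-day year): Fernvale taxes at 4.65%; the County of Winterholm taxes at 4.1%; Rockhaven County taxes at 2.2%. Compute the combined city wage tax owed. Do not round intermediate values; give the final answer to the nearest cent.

£2,528.03

Fernvale, 1 January – 4 February 2006: 35 days → £91,500 × 4.65% × 35/365 = £407.9897
The County of Winterholm, 5 February – 8 April 2006: 63 days → £91,500 × 4.1% × 63/365 = £647.5192
Rockhaven County, 9 April – 31 December 2006: 267 days → £91,500 × 2.2% × 267/365 = £1,472.5233
Total = £2,528.0322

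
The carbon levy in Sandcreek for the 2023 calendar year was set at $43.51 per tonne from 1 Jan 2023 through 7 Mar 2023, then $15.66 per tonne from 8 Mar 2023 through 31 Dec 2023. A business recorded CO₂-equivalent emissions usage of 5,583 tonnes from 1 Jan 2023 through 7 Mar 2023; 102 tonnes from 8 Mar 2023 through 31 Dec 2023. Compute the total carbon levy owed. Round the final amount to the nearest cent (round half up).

1 Jan – 7 Mar 2023: 5,583 tonnes at $43.51/tonne → $242916.33
8 Mar – 31 Dec 2023: 102 tonnes at $15.66/tonne → $1597.32

$244513.65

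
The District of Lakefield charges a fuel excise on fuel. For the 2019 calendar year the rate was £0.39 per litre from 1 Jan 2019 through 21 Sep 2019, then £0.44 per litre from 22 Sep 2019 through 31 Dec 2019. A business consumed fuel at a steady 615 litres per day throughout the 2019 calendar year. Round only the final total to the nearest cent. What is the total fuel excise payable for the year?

£90,651.00

1 Jan – 21 Sep 2019: 264 days × 615 litres/day = 162,360 litres at £0.39/litre → £63,320.40
22 Sep – 31 Dec 2019: 101 days × 615 litres/day = 62,115 litres at £0.44/litre → £27,330.60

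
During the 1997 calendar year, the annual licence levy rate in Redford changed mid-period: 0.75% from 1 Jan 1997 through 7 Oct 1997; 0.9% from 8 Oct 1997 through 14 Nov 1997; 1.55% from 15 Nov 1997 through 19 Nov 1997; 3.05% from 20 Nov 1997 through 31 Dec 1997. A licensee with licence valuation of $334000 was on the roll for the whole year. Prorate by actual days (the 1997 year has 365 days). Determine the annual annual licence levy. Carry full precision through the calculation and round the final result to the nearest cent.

$3477.72

1 Jan – 7 Oct 1997: 280 days at 0.75% → $334000 × 0.75% × 280/365 = $1921.6438
8 Oct – 14 Nov 1997: 38 days at 0.9% → $334000 × 0.9% × 38/365 = $312.9534
15 Nov – 19 Nov 1997: 5 days at 1.55% → $334000 × 1.55% × 5/365 = $70.9178
20 Nov – 31 Dec 1997: 42 days at 3.05% → $334000 × 3.05% × 42/365 = $1172.2027
Total = $3477.7178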